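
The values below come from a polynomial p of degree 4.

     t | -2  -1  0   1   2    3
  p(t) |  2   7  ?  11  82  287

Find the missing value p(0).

2

On equispaced nodes a degree-4 polynomial has vanishing fifth forward difference, so
  - p(-2) + 5·p(-1) - 10·p(0) + 10·p(1) - 5·p(2) + p(3) = 0.
Substituting the known values and solving for p(0):
  -10·p(0) = -20
  p(0) = 2.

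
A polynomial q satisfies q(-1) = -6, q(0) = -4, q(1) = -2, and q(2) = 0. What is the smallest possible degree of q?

Forward differences of the values at u = -1, 0, 1, 2:
  q  : -6  -4  -2  0
  Δ  : 2  2  2
  Δ^2: 0  0
  Δ^3: 0
The first differences are constant (2) and nonzero, while all higher differences vanish, so the minimal degree is 1.

1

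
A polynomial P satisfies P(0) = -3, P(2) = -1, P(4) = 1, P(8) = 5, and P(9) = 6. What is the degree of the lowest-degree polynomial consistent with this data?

Divided differences on the nodes 0, 2, 4, 8, 9:
  order 0: -3  -1  1  5  6
  order 1: 1  1  1  1
  order 2: 0  0  0
  order 3: 0  0
  order 4: 0
The order-1 divided differences are all 1 (nonzero) and every higher order vanishes, so the data lies on a polynomial of degree exactly 1.

1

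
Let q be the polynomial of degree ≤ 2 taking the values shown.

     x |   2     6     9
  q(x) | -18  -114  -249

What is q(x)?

Write q(x) = ax^2 + bx + c. Substituting each data point gives a linear system:
  4a + 2b + c = -18
  36a + 6b + c = -114
  81a + 9b + c = -249
Solving the system yields a = -3, b = 0, c = -6.
So q(x) = -3x^2 - 6.
Check: q(6) = -114. ✓

q(x) = -3x^2 - 6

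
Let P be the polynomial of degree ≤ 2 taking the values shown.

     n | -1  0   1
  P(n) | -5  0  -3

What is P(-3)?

-39

Using the Lagrange interpolation formula with nodes -1, 0, 1:
  L_0(n) = n(n - 1) / 2
  L_1(n) = (n + 1)(n - 1) / -1
  L_2(n) = (n + 1)n / 2
Then P(n) = -5·L_0(n) + 0·L_1(n) - 3·L_2(n).
Expanding and collecting terms gives P(n) = -4n^2 + n.
Evaluating at n = -3: P(-3) = -39.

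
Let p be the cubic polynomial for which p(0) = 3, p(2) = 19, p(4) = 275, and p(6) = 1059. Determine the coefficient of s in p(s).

-4

Write p(s) = as^3 + bs^2 + cs + d. Substituting each data point gives a linear system:
  d = 3
  8a + 4b + 2c + d = 19
  64a + 16b + 4c + d = 275
  216a + 36b + 6c + d = 1059
Solving the system yields a = 6, b = -6, c = -4, d = 3.
So p(s) = 6s^3 - 6s^2 - 4s + 3.
The coefficient of s is -4.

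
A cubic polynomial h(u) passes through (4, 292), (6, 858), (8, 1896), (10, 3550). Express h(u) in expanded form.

Using the Lagrange interpolation formula with nodes 4, 6, 8, 10:
  L_0(u) = (u - 6)(u - 8)(u - 10) / -48
  L_1(u) = (u - 4)(u - 8)(u - 10) / 16
  L_2(u) = (u - 4)(u - 6)(u - 10) / -16
  L_3(u) = (u - 4)(u - 6)(u - 8) / 48
Then h(u) = 292·L_0(u) + 858·L_1(u) + 1896·L_2(u) + 3550·L_3(u).
Expanding and collecting terms gives h(u) = 3u^3 + 5u^2 + 5u.
Check: h(8) = 1896. ✓

h(u) = 3u^3 + 5u^2 + 5u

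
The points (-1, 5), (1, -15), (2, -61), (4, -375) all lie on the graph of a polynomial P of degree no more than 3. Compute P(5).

-703

Write P(t) = at^3 + bt^2 + ct + d. Substituting each data point gives a linear system:
  -a + b - c + d = 5
  a + b + c + d = -15
  8a + 4b + 2c + d = -61
  64a + 16b + 4c + d = -375
Solving the system yields a = -5, b = -2, c = -5, d = -3.
So P(t) = -5t³ - 2t² - 5t - 3.
Then P(5) = -703.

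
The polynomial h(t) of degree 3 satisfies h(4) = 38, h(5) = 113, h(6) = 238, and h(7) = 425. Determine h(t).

h(t) = 2t^3 - 5t^2 - 2t - 2

Using the Lagrange interpolation formula with nodes 4, 5, 6, 7:
  L_0(t) = (t - 5)(t - 6)(t - 7) / -6
  L_1(t) = (t - 4)(t - 6)(t - 7) / 2
  L_2(t) = (t - 4)(t - 5)(t - 7) / -2
  L_3(t) = (t - 4)(t - 5)(t - 6) / 6
Then h(t) = 38·L_0(t) + 113·L_1(t) + 238·L_2(t) + 425·L_3(t).
Expanding and collecting terms gives h(t) = 2t³ - 5t² - 2t - 2.
Check: h(5) = 113. ✓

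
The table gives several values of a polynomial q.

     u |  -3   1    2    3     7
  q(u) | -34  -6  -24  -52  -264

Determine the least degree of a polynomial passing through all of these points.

2

Divided differences on the nodes -3, 1, 2, 3, 7:
  order 0: -34  -6  -24  -52  -264
  order 1: 7  -18  -28  -53
  order 2: -5  -5  -5
  order 3: 0  0
  order 4: 0
The order-2 divided differences are all -5 (nonzero) and every higher order vanishes, so the data lies on a polynomial of degree exactly 2.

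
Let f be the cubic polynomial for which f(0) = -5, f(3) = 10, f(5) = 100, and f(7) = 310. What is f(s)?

Using the Lagrange interpolation formula with nodes 0, 3, 5, 7:
  L_0(s) = (s - 3)(s - 5)(s - 7) / -105
  L_1(s) = s(s - 5)(s - 7) / 24
  L_2(s) = s(s - 3)(s - 7) / -20
  L_3(s) = s(s - 3)(s - 5) / 56
Then f(s) = -5·L_0(s) + 10·L_1(s) + 100·L_2(s) + 310·L_3(s).
Expanding and collecting terms gives f(s) = s^3 - 4s - 5.
Check: f(0) = -5. ✓

f(s) = s^3 - 4s - 5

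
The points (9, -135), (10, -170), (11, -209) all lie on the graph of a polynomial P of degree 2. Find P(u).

P(u) = -2u^2 + 3u

Write P(u) = au^2 + bu + c. Substituting each data point gives a linear system:
  81a + 9b + c = -135
  100a + 10b + c = -170
  121a + 11b + c = -209
Solving the system yields a = -2, b = 3, c = 0.
So P(u) = -2u² + 3u.
Check: P(9) = -135. ✓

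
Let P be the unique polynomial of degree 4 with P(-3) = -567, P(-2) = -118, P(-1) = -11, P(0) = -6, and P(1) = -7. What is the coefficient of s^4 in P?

-6

Write P(s) = as^4 + bs^3 + cs^2 + ds + e. Substituting each data point gives a linear system:
  81a - 27b + 9c - 3d + e = -567
  16a - 8b + 4c - 2d + e = -118
  a - b + c - d + e = -11
  e = -6
  a + b + c + d + e = -7
Solving the system yields a = -6, b = 4, c = 3, d = -2, e = -6.
So P(s) = -6s⁴ + 4s³ + 3s² - 2s - 6.
The leading coefficient is -6.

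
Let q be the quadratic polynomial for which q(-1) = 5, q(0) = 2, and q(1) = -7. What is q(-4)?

Write q(t) = at^2 + bt + c. Substituting each data point gives a linear system:
  a - b + c = 5
  c = 2
  a + b + c = -7
Solving the system yields a = -3, b = -6, c = 2.
So q(t) = -3t² - 6t + 2.
Then q(-4) = -22.

-22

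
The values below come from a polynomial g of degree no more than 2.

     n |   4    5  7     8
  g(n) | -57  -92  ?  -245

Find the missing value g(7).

The 3 known points determine the degree-2 polynomial uniquely.
Write g(n) = an^2 + bn + c. Substituting each data point gives a linear system:
  16a + 4b + c = -57
  25a + 5b + c = -92
  64a + 8b + c = -245
Solving the system yields a = -4, b = 1, c = 3.
So g(n) = -4n^2 + n + 3.
Then g(7) = -186.

-186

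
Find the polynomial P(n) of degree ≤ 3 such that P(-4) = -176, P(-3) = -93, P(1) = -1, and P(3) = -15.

P(n) = n^3 - 6n^2 + 4n

Write P(n) = an^3 + bn^2 + cn + d. Substituting each data point gives a linear system:
  -64a + 16b - 4c + d = -176
  -27a + 9b - 3c + d = -93
  a + b + c + d = -1
  27a + 9b + 3c + d = -15
Solving the system yields a = 1, b = -6, c = 4, d = 0.
So P(n) = n³ - 6n² + 4n.
Check: P(1) = -1. ✓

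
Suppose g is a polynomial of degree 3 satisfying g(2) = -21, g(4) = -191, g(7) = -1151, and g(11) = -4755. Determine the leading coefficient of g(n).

Write g(n) = an^3 + bn^2 + cn + d. Substituting each data point gives a linear system:
  8a + 4b + 2c + d = -21
  64a + 16b + 4c + d = -191
  343a + 49b + 7c + d = -1151
  1331a + 121b + 11c + d = -4755
Solving the system yields a = -4, b = 5, c = -3, d = -3.
So g(n) = -4n^3 + 5n^2 - 3n - 3.
The leading coefficient is -4.

-4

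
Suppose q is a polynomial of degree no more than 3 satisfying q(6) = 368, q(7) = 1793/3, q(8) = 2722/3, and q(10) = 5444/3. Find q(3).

Write q(u) = au^3 + bu^2 + cu + d. Substituting each data point gives a linear system:
  216a + 36b + 6c + d = 368
  343a + 49b + 7c + d = 1793/3
  512a + 64b + 8c + d = 2722/3
  1000a + 100b + 10c + d = 5444/3
Solving the system yields a = 2, b = -2, c = 5/3, d = -2.
So q(u) = 2u^3 - 2u^2 + (5/3)u - 2.
Then q(3) = 39.

39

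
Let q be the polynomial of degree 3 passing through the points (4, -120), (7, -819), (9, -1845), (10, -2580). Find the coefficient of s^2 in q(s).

4

Write q(s) = as^3 + bs^2 + cs + d. Substituting each data point gives a linear system:
  64a + 16b + 4c + d = -120
  343a + 49b + 7c + d = -819
  729a + 81b + 9c + d = -1845
  1000a + 100b + 10c + d = -2580
Solving the system yields a = -3, b = 4, c = 2, d = 0.
So q(s) = -3s^3 + 4s^2 + 2s.
The coefficient of s^2 is 4.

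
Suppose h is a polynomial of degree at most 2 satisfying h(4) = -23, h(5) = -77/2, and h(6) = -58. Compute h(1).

-1/2

Forward differences of the values at u = 4, 5, 6:
  h  : -23  -77/2  -58
  Δ  : -31/2  -39/2
  Δ^2: -4
The second differences are constant, confirming degree 2.
Interpolating (Newton forward form) and evaluating at u = 1 gives h(1) = -1/2.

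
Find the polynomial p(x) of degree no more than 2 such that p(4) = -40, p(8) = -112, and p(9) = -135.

Write p(x) = ax^2 + bx + c. Substituting each data point gives a linear system:
  16a + 4b + c = -40
  64a + 8b + c = -112
  81a + 9b + c = -135
Solving the system yields a = -1, b = -6, c = 0.
So p(x) = -x^2 - 6x.
Check: p(4) = -40. ✓

p(x) = -x^2 - 6x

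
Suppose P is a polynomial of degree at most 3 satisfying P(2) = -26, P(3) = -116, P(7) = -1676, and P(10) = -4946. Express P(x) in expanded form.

P(x) = -5x^3 + 5x + 4

Write P(x) = ax^3 + bx^2 + cx + d. Substituting each data point gives a linear system:
  8a + 4b + 2c + d = -26
  27a + 9b + 3c + d = -116
  343a + 49b + 7c + d = -1676
  1000a + 100b + 10c + d = -4946
Solving the system yields a = -5, b = 0, c = 5, d = 4.
So P(x) = -5x^3 + 5x + 4.
Check: P(3) = -116. ✓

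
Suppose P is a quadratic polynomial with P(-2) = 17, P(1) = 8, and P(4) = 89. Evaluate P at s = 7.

260

Using the Lagrange interpolation formula with nodes -2, 1, 4:
  L_0(s) = (s - 1)(s - 4) / 18
  L_1(s) = (s + 2)(s - 4) / -9
  L_2(s) = (s + 2)(s - 1) / 18
Then P(s) = 17·L_0(s) + 8·L_1(s) + 89·L_2(s).
Expanding and collecting terms gives P(s) = 5s^2 + 2s + 1.
Evaluating at s = 7: P(7) = 260.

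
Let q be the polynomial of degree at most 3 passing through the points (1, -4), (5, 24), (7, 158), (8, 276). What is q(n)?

q(n) = n^3 - 3n^2 - 6n + 4

Write q(n) = an^3 + bn^2 + cn + d. Substituting each data point gives a linear system:
  a + b + c + d = -4
  125a + 25b + 5c + d = 24
  343a + 49b + 7c + d = 158
  512a + 64b + 8c + d = 276
Solving the system yields a = 1, b = -3, c = -6, d = 4.
So q(n) = n^3 - 3n^2 - 6n + 4.
Check: q(7) = 158. ✓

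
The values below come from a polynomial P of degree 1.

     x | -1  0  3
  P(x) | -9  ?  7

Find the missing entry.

-5

The 2 known points determine the degree-1 polynomial uniquely.
Write P(x) = ax + b. Substituting each data point gives a linear system:
  -a + b = -9
  3a + b = 7
Solving the system yields a = 4, b = -5.
So P(x) = 4x - 5.
Then P(0) = -5.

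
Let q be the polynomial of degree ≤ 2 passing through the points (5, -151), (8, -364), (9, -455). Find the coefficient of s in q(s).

-6

Write q(s) = as^2 + bs + c. Substituting each data point gives a linear system:
  25a + 5b + c = -151
  64a + 8b + c = -364
  81a + 9b + c = -455
Solving the system yields a = -5, b = -6, c = 4.
So q(s) = -5s^2 - 6s + 4.
The coefficient of s is -6.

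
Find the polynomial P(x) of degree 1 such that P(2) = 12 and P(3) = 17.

Write P(x) = ax + b. Substituting each data point gives a linear system:
  2a + b = 12
  3a + b = 17
Solving the system yields a = 5, b = 2.
So P(x) = 5x + 2.
Check: P(2) = 12. ✓

P(x) = 5x + 2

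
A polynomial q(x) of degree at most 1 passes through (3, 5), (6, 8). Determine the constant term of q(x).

Write q(x) = ax + b. Substituting each data point gives a linear system:
  3a + b = 5
  6a + b = 8
Solving the system yields a = 1, b = 2.
So q(x) = x + 2.
The constant term is 2.

2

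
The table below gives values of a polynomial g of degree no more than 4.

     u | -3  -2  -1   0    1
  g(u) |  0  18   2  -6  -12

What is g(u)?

Using the Lagrange interpolation formula with nodes -3, -2, -1, 0, 1:
  L_0(u) = (u + 2)(u + 1)u(u - 1) / 24
  L_1(u) = (u + 3)(u + 1)u(u - 1) / -6
  L_2(u) = (u + 3)(u + 2)u(u - 1) / 4
  L_3(u) = (u + 3)(u + 2)(u + 1)(u - 1) / -6
  L_4(u) = (u + 3)(u + 2)(u + 1)u / 24
Then g(u) = 0·L_0(u) + 18·L_1(u) + 2·L_2(u) - 6·L_3(u) - 12·L_4(u).
Expanding and collecting terms gives g(u) = -2u^4 - 5u^3 + 3u^2 - 2u - 6.
Check: g(1) = -12. ✓

g(u) = -2u^4 - 5u^3 + 3u^2 - 2u - 6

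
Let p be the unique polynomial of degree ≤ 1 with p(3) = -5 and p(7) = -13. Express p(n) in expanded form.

p(n) = -2n + 1

Using the Lagrange interpolation formula with nodes 3, 7:
  L_0(n) = (n - 7) / -4
  L_1(n) = (n - 3) / 4
Then p(n) = -5·L_0(n) - 13·L_1(n).
Expanding and collecting terms gives p(n) = -2n + 1.
Check: p(3) = -5. ✓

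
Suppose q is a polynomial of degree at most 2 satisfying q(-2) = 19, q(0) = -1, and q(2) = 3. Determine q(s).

q(s) = 3s^2 - 4s - 1

Write q(s) = as^2 + bs + c. Substituting each data point gives a linear system:
  4a - 2b + c = 19
  c = -1
  4a + 2b + c = 3
Solving the system yields a = 3, b = -4, c = -1.
So q(s) = 3s^2 - 4s - 1.
Check: q(-2) = 19. ✓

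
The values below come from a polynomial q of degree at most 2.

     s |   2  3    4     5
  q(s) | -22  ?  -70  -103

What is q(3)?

On equispaced nodes a degree-2 polynomial has vanishing third forward difference, so
  - q(2) + 3·q(3) - 3·q(4) + q(5) = 0.
Substituting the known values and solving for q(3):
  3·q(3) = -129
  q(3) = -43.

-43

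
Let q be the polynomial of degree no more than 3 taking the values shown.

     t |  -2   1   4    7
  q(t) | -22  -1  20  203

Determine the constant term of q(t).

Write q(t) = at^3 + bt^2 + ct + d. Substituting each data point gives a linear system:
  -8a + 4b - 2c + d = -22
  a + b + c + d = -1
  64a + 16b + 4c + d = 20
  343a + 49b + 7c + d = 203
Solving the system yields a = 1, b = -3, c = 1, d = 0.
So q(t) = t^3 - 3t^2 + t.
The constant term is 0.

0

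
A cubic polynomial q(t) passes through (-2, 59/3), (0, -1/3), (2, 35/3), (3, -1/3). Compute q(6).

-757/3

Write q(t) = at^3 + bt^2 + ct + d. Substituting each data point gives a linear system:
  -8a + 4b - 2c + d = 59/3
  d = -1/3
  8a + 4b + 2c + d = 35/3
  27a + 9b + 3c + d = -1/3
Solving the system yields a = -2, b = 4, c = 6, d = -1/3.
So q(t) = -2t^3 + 4t^2 + 6t - 1/3.
Then q(6) = -757/3.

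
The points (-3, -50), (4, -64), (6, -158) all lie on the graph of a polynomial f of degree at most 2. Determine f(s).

Write f(s) = as^2 + bs + c. Substituting each data point gives a linear system:
  9a - 3b + c = -50
  16a + 4b + c = -64
  36a + 6b + c = -158
Solving the system yields a = -5, b = 3, c = 4.
So f(s) = -5s^2 + 3s + 4.
Check: f(6) = -158. ✓

f(s) = -5s^2 + 3s + 4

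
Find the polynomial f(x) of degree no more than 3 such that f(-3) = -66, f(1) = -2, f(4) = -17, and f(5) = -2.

f(x) = x^3 - 5x^2 - x + 3

Write f(x) = ax^3 + bx^2 + cx + d. Substituting each data point gives a linear system:
  -27a + 9b - 3c + d = -66
  a + b + c + d = -2
  64a + 16b + 4c + d = -17
  125a + 25b + 5c + d = -2
Solving the system yields a = 1, b = -5, c = -1, d = 3.
So f(x) = x³ - 5x² - x + 3.
Check: f(4) = -17. ✓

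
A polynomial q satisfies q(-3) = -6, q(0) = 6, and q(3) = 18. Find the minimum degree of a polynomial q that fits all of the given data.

Forward differences of the values at x = -3, 0, 3:
  q  : -6  6  18
  Δ  : 12  12
  Δ^2: 0
The first differences are constant (12) and nonzero, while all higher differences vanish, so the minimal degree is 1.

1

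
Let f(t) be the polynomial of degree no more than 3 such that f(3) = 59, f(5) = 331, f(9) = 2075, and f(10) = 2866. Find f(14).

Write f(t) = at^3 + bt^2 + ct + d. Substituting each data point gives a linear system:
  27a + 9b + 3c + d = 59
  125a + 25b + 5c + d = 331
  729a + 81b + 9c + d = 2075
  1000a + 100b + 10c + d = 2866
Solving the system yields a = 3, b = -1, c = -3, d = -4.
So f(t) = 3t^3 - t^2 - 3t - 4.
Then f(14) = 7990.

7990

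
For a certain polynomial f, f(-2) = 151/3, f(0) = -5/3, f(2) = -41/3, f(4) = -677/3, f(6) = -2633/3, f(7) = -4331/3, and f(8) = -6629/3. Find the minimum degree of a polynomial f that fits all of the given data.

3

Divided differences on the nodes -2, 0, 2, 4, 6, 7, 8:
  order 0: 151/3  -5/3  -41/3  -677/3  -2633/3  -4331/3  -6629/3
  order 1: -26  -6  -106  -326  -566  -766
  order 2: 5  -25  -55  -80  -100
  order 3: -5  -5  -5  -5
  order 4: 0  0  0
  order 5: 0  0
  order 6: 0
The order-3 divided differences are all -5 (nonzero) and every higher order vanishes, so the data lies on a polynomial of degree exactly 3.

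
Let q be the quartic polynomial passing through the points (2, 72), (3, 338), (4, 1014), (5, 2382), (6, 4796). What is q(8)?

14538

Forward differences of the values at s = 2, 3, 4, 5, 6:
  q  : 72  338  1014  2382  4796
  Δ  : 266  676  1368  2414
  Δ^2: 410  692  1046
  Δ^3: 282  354
  Δ^4: 72
The fourth differences are constant, confirming degree 4.
Interpolating (Newton forward form) and evaluating at s = 8 gives q(8) = 14538.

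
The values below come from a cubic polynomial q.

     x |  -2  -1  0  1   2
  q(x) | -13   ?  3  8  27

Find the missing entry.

The 4 known points determine the degree-3 polynomial uniquely.
Write q(x) = ax^3 + bx^2 + cx + d. Substituting each data point gives a linear system:
  -8a + 4b - 2c + d = -13
  d = 3
  a + b + c + d = 8
  8a + 4b + 2c + d = 27
Solving the system yields a = 2, b = 1, c = 2, d = 3.
So q(x) = 2x³ + x² + 2x + 3.
Then q(-1) = 0.

0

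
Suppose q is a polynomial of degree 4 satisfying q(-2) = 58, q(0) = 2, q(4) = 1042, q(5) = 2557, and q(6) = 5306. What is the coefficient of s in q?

-4

Write q(s) = as^4 + bs^3 + cs^2 + ds + e. Substituting each data point gives a linear system:
  16a - 8b + 4c - 2d + e = 58
  e = 2
  256a + 64b + 16c + 4d + e = 1042
  625a + 125b + 25c + 5d + e = 2557
  1296a + 216b + 36c + 6d + e = 5306
Solving the system yields a = 4, b = 1, c = -2, d = -4, e = 2.
So q(s) = 4s^4 + s^3 - 2s^2 - 4s + 2.
The coefficient of s is -4.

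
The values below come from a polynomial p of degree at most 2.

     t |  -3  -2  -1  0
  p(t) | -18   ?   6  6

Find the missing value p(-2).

On equispaced nodes a degree-2 polynomial has vanishing third forward difference, so
  - p(-3) + 3·p(-2) - 3·p(-1) + p(0) = 0.
Substituting the known values and solving for p(-2):
  3·p(-2) = -6
  p(-2) = -2.

-2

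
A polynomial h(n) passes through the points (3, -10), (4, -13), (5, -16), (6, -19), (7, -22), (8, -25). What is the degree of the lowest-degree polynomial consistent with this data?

1

Forward differences of the values at n = 3, 4, 5, 6, 7, 8:
  h  : -10  -13  -16  -19  -22  -25
  Δ  : -3  -3  -3  -3  -3
  Δ^2: 0  0  0  0
  Δ^3: 0  0  0
  Δ^4: 0  0
  Δ^5: 0
The first differences are constant (-3) and nonzero, while all higher differences vanish, so the minimal degree is 1.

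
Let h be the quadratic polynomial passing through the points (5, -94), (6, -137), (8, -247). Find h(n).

h(n) = -4n^2 + n + 1

Using the Lagrange interpolation formula with nodes 5, 6, 8:
  L_0(n) = (n - 6)(n - 8) / 3
  L_1(n) = (n - 5)(n - 8) / -2
  L_2(n) = (n - 5)(n - 6) / 6
Then h(n) = -94·L_0(n) - 137·L_1(n) - 247·L_2(n).
Expanding and collecting terms gives h(n) = -4n² + n + 1.
Check: h(8) = -247. ✓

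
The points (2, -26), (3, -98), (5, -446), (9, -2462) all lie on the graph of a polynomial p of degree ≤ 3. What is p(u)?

p(u) = -3u^3 - 4u^2 + 5u + 4

Write p(u) = au^3 + bu^2 + cu + d. Substituting each data point gives a linear system:
  8a + 4b + 2c + d = -26
  27a + 9b + 3c + d = -98
  125a + 25b + 5c + d = -446
  729a + 81b + 9c + d = -2462
Solving the system yields a = -3, b = -4, c = 5, d = 4.
So p(u) = -3u³ - 4u² + 5u + 4.
Check: p(5) = -446. ✓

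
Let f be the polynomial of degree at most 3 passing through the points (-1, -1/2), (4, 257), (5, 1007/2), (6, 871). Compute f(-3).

Using the Lagrange interpolation formula with nodes -1, 4, 5, 6:
  L_0(t) = (t - 4)(t - 5)(t - 6) / -210
  L_1(t) = (t + 1)(t - 5)(t - 6) / 10
  L_2(t) = (t + 1)(t - 4)(t - 6) / -6
  L_3(t) = (t + 1)(t - 4)(t - 5) / 14
Then f(t) = -1/2·L_0(t) + 257·L_1(t) + 1007/2·L_2(t) + 871·L_3(t).
Expanding and collecting terms gives f(t) = 4t^3 + (1/2)t^2 - 2t + 1.
Evaluating at t = -3: f(-3) = -193/2.

-193/2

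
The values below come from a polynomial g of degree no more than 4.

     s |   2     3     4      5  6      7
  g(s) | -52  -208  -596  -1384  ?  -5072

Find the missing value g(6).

On equispaced nodes a degree-4 polynomial has vanishing fifth forward difference, so
  - g(2) + 5·g(3) - 10·g(4) + 10·g(5) - 5·g(6) + g(7) = 0.
Substituting the known values and solving for g(6):
  -5·g(6) = 13940
  g(6) = -2788.

-2788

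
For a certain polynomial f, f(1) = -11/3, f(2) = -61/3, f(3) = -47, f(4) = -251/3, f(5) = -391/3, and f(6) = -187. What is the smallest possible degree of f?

2

Forward differences of the values at s = 1, 2, 3, 4, 5, 6:
  f  : -11/3  -61/3  -47  -251/3  -391/3  -187
  Δ  : -50/3  -80/3  -110/3  -140/3  -170/3
  Δ^2: -10  -10  -10  -10
  Δ^3: 0  0  0
  Δ^4: 0  0
  Δ^5: 0
The second differences are constant (-10) and nonzero, while all higher differences vanish, so the minimal degree is 2.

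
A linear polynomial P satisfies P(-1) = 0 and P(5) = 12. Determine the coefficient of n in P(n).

Write P(n) = an + b. Substituting each data point gives a linear system:
  -a + b = 0
  5a + b = 12
Solving the system yields a = 2, b = 2.
So P(n) = 2n + 2.
The leading coefficient is 2.

2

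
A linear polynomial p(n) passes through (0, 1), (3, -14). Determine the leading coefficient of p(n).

-5

Write p(n) = an + b. Substituting each data point gives a linear system:
  b = 1
  3a + b = -14
Solving the system yields a = -5, b = 1.
So p(n) = -5n + 1.
The leading coefficient is -5.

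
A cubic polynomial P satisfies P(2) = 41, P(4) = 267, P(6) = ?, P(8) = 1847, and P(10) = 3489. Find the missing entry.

821

On equispaced nodes a degree-3 polynomial has vanishing fourth forward difference, so
  P(2) - 4·P(4) + 6·P(6) - 4·P(8) + P(10) = 0.
Substituting the known values and solving for P(6):
  6·P(6) = 4926
  P(6) = 821.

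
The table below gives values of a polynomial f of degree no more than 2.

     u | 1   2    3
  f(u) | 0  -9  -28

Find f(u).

Using the Lagrange interpolation formula with nodes 1, 2, 3:
  L_0(u) = (u - 2)(u - 3) / 2
  L_1(u) = (u - 1)(u - 3) / -1
  L_2(u) = (u - 1)(u - 2) / 2
Then f(u) = 0·L_0(u) - 9·L_1(u) - 28·L_2(u).
Expanding and collecting terms gives f(u) = -5u² + 6u - 1.
Check: f(3) = -28. ✓

f(u) = -5u^2 + 6u - 1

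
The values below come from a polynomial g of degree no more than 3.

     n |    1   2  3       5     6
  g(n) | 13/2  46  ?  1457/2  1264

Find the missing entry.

The 4 known points determine the degree-3 polynomial uniquely.
Write g(n) = an^3 + bn^2 + cn + d. Substituting each data point gives a linear system:
  a + b + c + d = 13/2
  8a + 4b + 2c + d = 46
  125a + 25b + 5c + d = 1457/2
  216a + 36b + 6c + d = 1264
Solving the system yields a = 6, b = -1, c = 1/2, d = 1.
So g(n) = 6n³ - n² + (1/2)n + 1.
Then g(3) = 311/2.

311/2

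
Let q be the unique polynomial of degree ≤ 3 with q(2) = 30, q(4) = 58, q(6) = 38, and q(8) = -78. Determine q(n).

Write q(n) = an^3 + bn^2 + cn + d. Substituting each data point gives a linear system:
  8a + 4b + 2c + d = 30
  64a + 16b + 4c + d = 58
  216a + 36b + 6c + d = 38
  512a + 64b + 8c + d = -78
Solving the system yields a = -1, b = 6, c = 6, d = 2.
So q(n) = -n^3 + 6n^2 + 6n + 2.
Check: q(4) = 58. ✓

q(n) = -n^3 + 6n^2 + 6n + 2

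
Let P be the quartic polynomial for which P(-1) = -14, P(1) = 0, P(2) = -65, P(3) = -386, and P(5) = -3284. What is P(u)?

Write P(u) = au^4 + bu^3 + cu^2 + du + e. Substituting each data point gives a linear system:
  a - b + c - d + e = -14
  a + b + c + d + e = 0
  16a + 8b + 4c + 2d + e = -65
  81a + 27b + 9c + 3d + e = -386
  625a + 125b + 25c + 5d + e = -3284
Solving the system yields a = -6, b = 4, c = -2, d = 3, e = 1.
So P(u) = -6u⁴ + 4u³ - 2u² + 3u + 1.
Check: P(-1) = -14. ✓

P(u) = -6u^4 + 4u^3 - 2u^2 + 3u + 1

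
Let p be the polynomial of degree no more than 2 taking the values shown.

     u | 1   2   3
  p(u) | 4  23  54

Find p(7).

Forward differences of the values at u = 1, 2, 3:
  p  : 4  23  54
  Δ  : 19  31
  Δ^2: 12
The second differences are constant, confirming degree 2.
Interpolating (Newton forward form) and evaluating at u = 7 gives p(7) = 298.

298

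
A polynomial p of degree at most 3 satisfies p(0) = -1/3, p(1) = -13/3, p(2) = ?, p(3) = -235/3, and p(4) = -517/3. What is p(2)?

-79/3

The 4 known points determine the degree-3 polynomial uniquely.
Write p(x) = ax^3 + bx^2 + cx + d. Substituting each data point gives a linear system:
  d = -1/3
  a + b + c + d = -13/3
  27a + 9b + 3c + d = -235/3
  64a + 16b + 4c + d = -517/3
Solving the system yields a = -2, b = -3, c = 1, d = -1/3.
So p(x) = -2x^3 - 3x^2 + x - 1/3.
Then p(2) = -79/3.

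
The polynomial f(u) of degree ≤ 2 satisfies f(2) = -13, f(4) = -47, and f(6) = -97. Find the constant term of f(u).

Write f(u) = au^2 + bu + c. Substituting each data point gives a linear system:
  4a + 2b + c = -13
  16a + 4b + c = -47
  36a + 6b + c = -97
Solving the system yields a = -2, b = -5, c = 5.
So f(u) = -2u^2 - 5u + 5.
The constant term is 5.

5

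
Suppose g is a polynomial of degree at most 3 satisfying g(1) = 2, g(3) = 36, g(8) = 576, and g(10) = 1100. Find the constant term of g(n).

0

Write g(n) = an^3 + bn^2 + cn + d. Substituting each data point gives a linear system:
  a + b + c + d = 2
  27a + 9b + 3c + d = 36
  512a + 64b + 8c + d = 576
  1000a + 100b + 10c + d = 1100
Solving the system yields a = 1, b = 1, c = 0, d = 0.
So g(n) = n^3 + n^2.
The constant term is 0.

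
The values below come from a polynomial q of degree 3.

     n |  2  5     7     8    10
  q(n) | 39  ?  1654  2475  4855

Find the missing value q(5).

600

The 4 known points determine the degree-3 polynomial uniquely.
Write q(n) = an^3 + bn^2 + cn + d. Substituting each data point gives a linear system:
  8a + 4b + 2c + d = 39
  343a + 49b + 7c + d = 1654
  512a + 64b + 8c + d = 2475
  1000a + 100b + 10c + d = 4855
Solving the system yields a = 5, b = -2, c = 6, d = -5.
So q(n) = 5n³ - 2n² + 6n - 5.
Then q(5) = 600.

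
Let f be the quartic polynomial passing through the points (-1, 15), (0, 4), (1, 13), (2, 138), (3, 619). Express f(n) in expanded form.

Using the Lagrange interpolation formula with nodes -1, 0, 1, 2, 3:
  L_0(n) = n(n - 1)(n - 2)(n - 3) / 24
  L_1(n) = (n + 1)(n - 1)(n - 2)(n - 3) / -6
  L_2(n) = (n + 1)n(n - 2)(n - 3) / 4
  L_3(n) = (n + 1)n(n - 1)(n - 3) / -6
  L_4(n) = (n + 1)n(n - 1)(n - 2) / 24
Then f(n) = 15·L_0(n) + 4·L_1(n) + 13·L_2(n) + 138·L_3(n) + 619·L_4(n).
Expanding and collecting terms gives f(n) = 6n⁴ + 4n³ + 4n² - 5n + 4.
Check: f(3) = 619. ✓

f(n) = 6n^4 + 4n^3 + 4n^2 - 5n + 4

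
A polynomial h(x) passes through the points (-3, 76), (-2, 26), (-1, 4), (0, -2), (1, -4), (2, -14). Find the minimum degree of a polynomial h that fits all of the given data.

Forward differences of the values at x = -3, -2, -1, 0, 1, 2:
  h  : 76  26  4  -2  -4  -14
  Δ  : -50  -22  -6  -2  -10
  Δ^2: 28  16  4  -8
  Δ^3: -12  -12  -12
  Δ^4: 0  0
  Δ^5: 0
The third differences are constant (-12) and nonzero, while all higher differences vanish, so the minimal degree is 3.

3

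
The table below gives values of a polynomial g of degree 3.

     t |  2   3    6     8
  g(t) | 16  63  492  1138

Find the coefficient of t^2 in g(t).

2

Write g(t) = at^3 + bt^2 + ct + d. Substituting each data point gives a linear system:
  8a + 4b + 2c + d = 16
  27a + 9b + 3c + d = 63
  216a + 36b + 6c + d = 492
  512a + 64b + 8c + d = 1138
Solving the system yields a = 2, b = 2, c = -1, d = -6.
So g(t) = 2t³ + 2t² - t - 6.
The coefficient of t^2 is 2.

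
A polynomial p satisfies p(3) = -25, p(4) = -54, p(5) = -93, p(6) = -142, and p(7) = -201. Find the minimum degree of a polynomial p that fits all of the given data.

2

Forward differences of the values at n = 3, 4, 5, 6, 7:
  p  : -25  -54  -93  -142  -201
  Δ  : -29  -39  -49  -59
  Δ^2: -10  -10  -10
  Δ^3: 0  0
  Δ^4: 0
The second differences are constant (-10) and nonzero, while all higher differences vanish, so the minimal degree is 2.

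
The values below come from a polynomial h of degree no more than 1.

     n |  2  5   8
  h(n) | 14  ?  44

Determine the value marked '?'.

29

On equispaced nodes a degree-1 polynomial has vanishing second forward difference, so
  h(2) - 2·h(5) + h(8) = 0.
Substituting the known values and solving for h(5):
  -2·h(5) = -58
  h(5) = 29.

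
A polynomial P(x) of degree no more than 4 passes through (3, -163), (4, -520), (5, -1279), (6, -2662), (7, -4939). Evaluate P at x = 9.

Forward differences of the values at x = 3, 4, 5, 6, 7:
  P  : -163  -520  -1279  -2662  -4939
  Δ  : -357  -759  -1383  -2277
  Δ^2: -402  -624  -894
  Δ^3: -222  -270
  Δ^4: -48
The fourth differences are constant, confirming degree 4.
Interpolating (Newton forward form) and evaluating at x = 9 gives P(9) = -13495.

-13495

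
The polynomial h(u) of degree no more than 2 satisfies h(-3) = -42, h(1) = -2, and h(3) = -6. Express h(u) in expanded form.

h(u) = -2u^2 + 6u - 6

Write h(u) = au^2 + bu + c. Substituting each data point gives a linear system:
  9a - 3b + c = -42
  a + b + c = -2
  9a + 3b + c = -6
Solving the system yields a = -2, b = 6, c = -6.
So h(u) = -2u^2 + 6u - 6.
Check: h(-3) = -42. ✓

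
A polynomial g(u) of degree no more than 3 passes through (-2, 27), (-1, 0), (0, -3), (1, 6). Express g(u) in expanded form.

g(u) = -2u^3 + 6u^2 + 5u - 3

Write g(u) = au^3 + bu^2 + cu + d. Substituting each data point gives a linear system:
  -8a + 4b - 2c + d = 27
  -a + b - c + d = 0
  d = -3
  a + b + c + d = 6
Solving the system yields a = -2, b = 6, c = 5, d = -3.
So g(u) = -2u³ + 6u² + 5u - 3.
Check: g(1) = 6. ✓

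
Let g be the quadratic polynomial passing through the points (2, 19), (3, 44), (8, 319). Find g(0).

Write g(t) = at^2 + bt + c. Substituting each data point gives a linear system:
  4a + 2b + c = 19
  9a + 3b + c = 44
  64a + 8b + c = 319
Solving the system yields a = 5, b = 0, c = -1.
So g(t) = 5t² - 1.
Then g(0) = -1.

-1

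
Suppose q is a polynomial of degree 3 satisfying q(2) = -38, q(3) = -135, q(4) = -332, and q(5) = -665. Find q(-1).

Write q(u) = au^3 + bu^2 + cu + d. Substituting each data point gives a linear system:
  8a + 4b + 2c + d = -38
  27a + 9b + 3c + d = -135
  64a + 16b + 4c + d = -332
  125a + 25b + 5c + d = -665
Solving the system yields a = -6, b = 4, c = -3, d = 0.
So q(u) = -6u³ + 4u² - 3u.
Then q(-1) = 13.

13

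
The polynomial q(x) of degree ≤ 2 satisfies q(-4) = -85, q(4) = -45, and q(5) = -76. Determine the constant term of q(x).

Write q(x) = ax^2 + bx + c. Substituting each data point gives a linear system:
  16a - 4b + c = -85
  16a + 4b + c = -45
  25a + 5b + c = -76
Solving the system yields a = -4, b = 5, c = -1.
So q(x) = -4x² + 5x - 1.
The constant term is -1.

-1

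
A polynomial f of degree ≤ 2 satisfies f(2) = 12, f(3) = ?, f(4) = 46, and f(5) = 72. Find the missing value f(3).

On equispaced nodes a degree-2 polynomial has vanishing third forward difference, so
  - f(2) + 3·f(3) - 3·f(4) + f(5) = 0.
Substituting the known values and solving for f(3):
  3·f(3) = 78
  f(3) = 26.

26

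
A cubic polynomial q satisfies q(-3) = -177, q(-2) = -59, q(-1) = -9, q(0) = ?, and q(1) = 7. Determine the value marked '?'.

3

The 4 known points determine the degree-3 polynomial uniquely.
Write q(s) = as^3 + bs^2 + cs + d. Substituting each data point gives a linear system:
  -27a + 9b - 3c + d = -177
  -8a + 4b - 2c + d = -59
  -a + b - c + d = -9
  a + b + c + d = 7
Solving the system yields a = 5, b = -4, c = 3, d = 3.
So q(s) = 5s³ - 4s² + 3s + 3.
Then q(0) = 3.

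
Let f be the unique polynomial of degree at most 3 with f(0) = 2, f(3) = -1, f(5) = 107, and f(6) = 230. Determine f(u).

Write f(u) = au^3 + bu^2 + cu + d. Substituting each data point gives a linear system:
  d = 2
  27a + 9b + 3c + d = -1
  125a + 25b + 5c + d = 107
  216a + 36b + 6c + d = 230
Solving the system yields a = 2, b = -5, c = -4, d = 2.
So f(u) = 2u^3 - 5u^2 - 4u + 2.
Check: f(3) = -1. ✓

f(u) = 2u^3 - 5u^2 - 4u + 2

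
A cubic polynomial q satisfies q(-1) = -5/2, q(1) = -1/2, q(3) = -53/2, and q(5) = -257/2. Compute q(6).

-223

Write q(x) = ax^3 + bx^2 + cx + d. Substituting each data point gives a linear system:
  -a + b - c + d = -5/2
  a + b + c + d = -1/2
  27a + 9b + 3c + d = -53/2
  125a + 25b + 5c + d = -257/2
Solving the system yields a = -1, b = -1/2, c = 2, d = -1.
So q(x) = -x^3 - (1/2)x^2 + 2x - 1.
Then q(6) = -223.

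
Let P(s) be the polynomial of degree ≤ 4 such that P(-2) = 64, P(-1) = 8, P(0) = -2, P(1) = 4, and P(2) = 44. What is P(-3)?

Using the Lagrange interpolation formula with nodes -2, -1, 0, 1, 2:
  L_0(s) = (s + 1)s(s - 1)(s - 2) / 24
  L_1(s) = (s + 2)s(s - 1)(s - 2) / -6
  L_2(s) = (s + 2)(s + 1)(s - 1)(s - 2) / 4
  L_3(s) = (s + 2)(s + 1)s(s - 2) / -6
  L_4(s) = (s + 2)(s + 1)s(s - 1) / 24
Then P(s) = 64·L_0(s) + 8·L_1(s) - 2·L_2(s) + 4·L_3(s) + 44·L_4(s).
Expanding and collecting terms gives P(s) = 2s^4 - s^3 + 6s^2 - s - 2.
Evaluating at s = -3: P(-3) = 244.

244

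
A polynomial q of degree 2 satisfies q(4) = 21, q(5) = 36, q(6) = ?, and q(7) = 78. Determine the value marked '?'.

On equispaced nodes a degree-2 polynomial has vanishing third forward difference, so
  - q(4) + 3·q(5) - 3·q(6) + q(7) = 0.
Substituting the known values and solving for q(6):
  -3·q(6) = -165
  q(6) = 55.

55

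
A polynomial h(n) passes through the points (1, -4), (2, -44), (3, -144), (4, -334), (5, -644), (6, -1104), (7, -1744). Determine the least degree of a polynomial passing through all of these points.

3

Forward differences of the values at n = 1, 2, 3, 4, 5, 6, 7:
  h  : -4  -44  -144  -334  -644  -1104  -1744
  Δ  : -40  -100  -190  -310  -460  -640
  Δ^2: -60  -90  -120  -150  -180
  Δ^3: -30  -30  -30  -30
  Δ^4: 0  0  0
  Δ^5: 0  0
  Δ^6: 0
The third differences are constant (-30) and nonzero, while all higher differences vanish, so the minimal degree is 3.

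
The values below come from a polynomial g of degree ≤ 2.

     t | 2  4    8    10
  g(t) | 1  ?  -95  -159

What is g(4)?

-15

The 3 known points determine the degree-2 polynomial uniquely.
Write g(t) = at^2 + bt + c. Substituting each data point gives a linear system:
  4a + 2b + c = 1
  64a + 8b + c = -95
  100a + 10b + c = -159
Solving the system yields a = -2, b = 4, c = 1.
So g(t) = -2t^2 + 4t + 1.
Then g(4) = -15.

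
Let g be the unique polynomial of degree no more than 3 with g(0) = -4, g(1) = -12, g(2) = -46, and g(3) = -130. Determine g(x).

Write g(x) = ax^3 + bx^2 + cx + d. Substituting each data point gives a linear system:
  d = -4
  a + b + c + d = -12
  8a + 4b + 2c + d = -46
  27a + 9b + 3c + d = -130
Solving the system yields a = -4, b = -1, c = -3, d = -4.
So g(x) = -4x^3 - x^2 - 3x - 4.
Check: g(0) = -4. ✓

g(x) = -4x^3 - x^2 - 3x - 4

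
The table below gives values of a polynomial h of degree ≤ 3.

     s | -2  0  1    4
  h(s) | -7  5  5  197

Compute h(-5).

Using the Lagrange interpolation formula with nodes -2, 0, 1, 4:
  L_0(s) = s(s - 1)(s - 4) / -36
  L_1(s) = (s + 2)(s - 1)(s - 4) / 8
  L_2(s) = (s + 2)s(s - 4) / -9
  L_3(s) = (s + 2)s(s - 1) / 72
Then h(s) = -7·L_0(s) + 5·L_1(s) + 5·L_2(s) + 197·L_3(s).
Expanding and collecting terms gives h(s) = 3s³ + s² - 4s + 5.
Evaluating at s = -5: h(-5) = -325.

-325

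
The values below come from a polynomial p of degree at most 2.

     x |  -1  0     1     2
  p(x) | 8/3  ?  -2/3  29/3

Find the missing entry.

On equispaced nodes a degree-2 polynomial has vanishing third forward difference, so
  - p(-1) + 3·p(0) - 3·p(1) + p(2) = 0.
Substituting the known values and solving for p(0):
  3·p(0) = -9
  p(0) = -3.

-3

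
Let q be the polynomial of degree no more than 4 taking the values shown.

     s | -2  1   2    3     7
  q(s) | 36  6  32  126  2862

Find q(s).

q(s) = s^4 + s^3 + 3s^2 - 5s + 6

Using the Lagrange interpolation formula with nodes -2, 1, 2, 3, 7:
  L_0(s) = (s - 1)(s - 2)(s - 3)(s - 7) / 540
  L_1(s) = (s + 2)(s - 2)(s - 3)(s - 7) / -36
  L_2(s) = (s + 2)(s - 1)(s - 3)(s - 7) / 20
  L_3(s) = (s + 2)(s - 1)(s - 2)(s - 7) / -40
  L_4(s) = (s + 2)(s - 1)(s - 2)(s - 3) / 1080
Then q(s) = 36·L_0(s) + 6·L_1(s) + 32·L_2(s) + 126·L_3(s) + 2862·L_4(s).
Expanding and collecting terms gives q(s) = s⁴ + s³ + 3s² - 5s + 6.
Check: q(-2) = 36. ✓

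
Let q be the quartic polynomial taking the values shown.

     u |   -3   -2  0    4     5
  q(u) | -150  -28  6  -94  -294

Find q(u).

Write q(u) = au^4 + bu^3 + cu^2 + du + e. Substituting each data point gives a linear system:
  81a - 27b + 9c - 3d + e = -150
  16a - 8b + 4c - 2d + e = -28
  e = 6
  256a + 64b + 16c + 4d + e = -94
  625a + 125b + 25c + 5d + e = -294
Solving the system yields a = -1, b = 3, c = -1, d = -5, e = 6.
So q(u) = -u^4 + 3u^3 - u^2 - 5u + 6.
Check: q(-2) = -28. ✓

q(u) = -u^4 + 3u^3 - u^2 - 5u + 6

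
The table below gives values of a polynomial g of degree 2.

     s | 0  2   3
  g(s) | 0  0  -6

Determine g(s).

Using the Lagrange interpolation formula with nodes 0, 2, 3:
  L_0(s) = (s - 2)(s - 3) / 6
  L_1(s) = s(s - 3) / -2
  L_2(s) = s(s - 2) / 3
Then g(s) = 0·L_0(s) + 0·L_1(s) - 6·L_2(s).
Expanding and collecting terms gives g(s) = -2s² + 4s.
Check: g(2) = 0. ✓

g(s) = -2s^2 + 4s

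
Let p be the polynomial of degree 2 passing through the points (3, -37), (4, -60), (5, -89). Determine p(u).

p(u) = -3u^2 - 2u - 4

Write p(u) = au^2 + bu + c. Substituting each data point gives a linear system:
  9a + 3b + c = -37
  16a + 4b + c = -60
  25a + 5b + c = -89
Solving the system yields a = -3, b = -2, c = -4.
So p(u) = -3u^2 - 2u - 4.
Check: p(5) = -89. ✓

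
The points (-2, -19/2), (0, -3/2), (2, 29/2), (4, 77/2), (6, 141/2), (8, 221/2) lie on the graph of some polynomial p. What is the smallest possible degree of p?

Forward differences of the values at n = -2, 0, 2, 4, 6, 8:
  p  : -19/2  -3/2  29/2  77/2  141/2  221/2
  Δ  : 8  16  24  32  40
  Δ^2: 8  8  8  8
  Δ^3: 0  0  0
  Δ^4: 0  0
  Δ^5: 0
The second differences are constant (8) and nonzero, while all higher differences vanish, so the minimal degree is 2.

2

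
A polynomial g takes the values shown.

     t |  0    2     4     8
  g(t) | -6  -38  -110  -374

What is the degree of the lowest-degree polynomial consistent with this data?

Divided differences on the nodes 0, 2, 4, 8:
  order 0: -6  -38  -110  -374
  order 1: -16  -36  -66
  order 2: -5  -5
  order 3: 0
The order-2 divided differences are all -5 (nonzero) and every higher order vanishes, so the data lies on a polynomial of degree exactly 2.

2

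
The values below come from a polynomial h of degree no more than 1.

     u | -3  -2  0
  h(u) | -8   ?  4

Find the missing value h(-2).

The 2 known points determine the degree-1 polynomial uniquely.
Write h(u) = au + b. Substituting each data point gives a linear system:
  -3a + b = -8
  b = 4
Solving the system yields a = 4, b = 4.
So h(u) = 4u + 4.
Then h(-2) = -4.

-4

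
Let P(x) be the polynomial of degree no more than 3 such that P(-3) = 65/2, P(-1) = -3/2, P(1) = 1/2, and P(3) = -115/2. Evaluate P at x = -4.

Using the Lagrange interpolation formula with nodes -3, -1, 1, 3:
  L_0(x) = (x + 1)(x - 1)(x - 3) / -48
  L_1(x) = (x + 3)(x - 1)(x - 3) / 16
  L_2(x) = (x + 3)(x + 1)(x - 3) / -16
  L_3(x) = (x + 3)(x + 1)(x - 1) / 48
Then P(x) = 65/2·L_0(x) - 3/2·L_1(x) + 1/2·L_2(x) - 115/2·L_3(x).
Expanding and collecting terms gives P(x) = -2x^3 - (3/2)x^2 + 3x + 1.
Evaluating at x = -4: P(-4) = 93.

93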